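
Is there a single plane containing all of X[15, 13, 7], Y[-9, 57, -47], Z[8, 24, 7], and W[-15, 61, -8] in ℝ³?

The four points are coplanar iff the 3×3 determinant with rows XY, XZ, XW is zero.
Rows: (-24, 44, -54), (-7, 11, 0), (-30, 48, -15).
Expanding along the first row: (-24)(-165) − (44)(105) + (-54)(-6) = -336.
Nonzero ⇒ not coplanar.

No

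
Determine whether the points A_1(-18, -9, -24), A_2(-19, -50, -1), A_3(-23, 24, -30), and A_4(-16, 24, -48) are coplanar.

No

The four points are coplanar iff the 3×3 determinant with rows A_1A_2, A_1A_3, A_1A_4 is zero.
Rows: (-1, -41, 23), (-5, 33, -6), (2, 33, -24).
Expanding along the first row: (-1)(-594) − (-41)(132) + (23)(-231) = 693.
Nonzero ⇒ not coplanar.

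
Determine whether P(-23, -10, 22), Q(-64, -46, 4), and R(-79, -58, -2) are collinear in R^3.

PQ = (-41, -36, -18), PR = (-56, -48, -24).
Comparing components 3 and 1: (-18)(-56) − (-41)(-24) = 24 ≠ 0, so PQ and PR are not parallel and the points are not collinear.

No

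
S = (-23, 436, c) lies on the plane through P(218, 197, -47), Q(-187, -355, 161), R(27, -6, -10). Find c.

-528

A normal to the plane is n = PQ × PR = (21800, -24743, -23217).
S lies in the plane iff n · PS = 0.
This gives (-23217)c + (-12258576) = 0, so c = -528.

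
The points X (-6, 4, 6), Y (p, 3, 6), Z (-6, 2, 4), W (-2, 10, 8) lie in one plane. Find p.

Normal to plane XZW: n = (8, -8, 8); plane equation n·P = -32.
Requiring n·Y = -32: (8)p + (24) = -32.
So p = -7.

-7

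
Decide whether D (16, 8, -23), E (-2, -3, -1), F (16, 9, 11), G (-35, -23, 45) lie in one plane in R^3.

The four points are coplanar iff the 3×3 determinant with rows DE, DF, DG is zero.
Rows: (-18, -11, 22), (0, 1, 34), (-51, -31, 68).
Expanding along the first row: (-18)(1122) − (-11)(1734) + (22)(51) = 0.
Zero determinant ⇒ coplanar.

Yes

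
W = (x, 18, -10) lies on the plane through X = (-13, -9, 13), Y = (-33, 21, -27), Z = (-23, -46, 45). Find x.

-5

Coplanarity requires XY · (XZ × XW) = 0.
XY = (-20, 30, -40), XZ = (-10, -37, 32); the triple product is linear in x with coefficient -520 and constant term -2600.
Setting it to zero: x = -5.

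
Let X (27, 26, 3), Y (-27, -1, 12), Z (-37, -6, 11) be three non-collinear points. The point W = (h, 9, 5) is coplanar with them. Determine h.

-7

The plane through X, Y, Z has equation 72x − 144y = -1800.
Substituting W: (72)h + (-1296) = -1800, so h = -7.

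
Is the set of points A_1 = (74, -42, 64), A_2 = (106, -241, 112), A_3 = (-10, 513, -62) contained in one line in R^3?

No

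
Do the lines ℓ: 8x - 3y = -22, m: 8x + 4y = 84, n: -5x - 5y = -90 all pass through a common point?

No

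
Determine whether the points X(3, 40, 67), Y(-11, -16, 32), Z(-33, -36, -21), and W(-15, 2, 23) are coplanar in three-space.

Yes

A normal to the plane through X, Y, Z is n = XY × XZ = (2268, 28, -952).
The plane has equation n·P = -55860. For W: n·W = -55860.
Equal, so W lies in the plane and all four are coplanar.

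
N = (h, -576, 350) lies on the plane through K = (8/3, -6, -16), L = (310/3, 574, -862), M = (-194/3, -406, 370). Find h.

-274/3

A normal to the plane is n = KL × KM = (-114520, 54320/3, -3640/3).
N lies in the plane iff n · KN = 0.
This gives (-114520)h + (-31378480/3) = 0, so h = -274/3.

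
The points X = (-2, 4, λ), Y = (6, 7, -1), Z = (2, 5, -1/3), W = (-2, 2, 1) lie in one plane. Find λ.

-1/3

Coplanarity ⇔ det[XY; XZ; XW] = 0.
Expanding, this is linear in λ: (-4)λ + (-4/3) = 0.
So λ = -1/3.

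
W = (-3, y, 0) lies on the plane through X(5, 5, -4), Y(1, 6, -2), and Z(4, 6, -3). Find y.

Coplanarity requires XY · (XZ × XW) = 0.
XY = (-4, 1, 2), XZ = (-1, 1, 1); the triple product is linear in y with coefficient 2 and constant term -14.
Setting it to zero: y = 7.

7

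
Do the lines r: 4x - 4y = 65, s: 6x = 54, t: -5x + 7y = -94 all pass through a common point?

No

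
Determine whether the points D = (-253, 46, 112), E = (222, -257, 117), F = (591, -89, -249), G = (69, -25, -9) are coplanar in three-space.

With D as base: DE = (475, -303, 5), DF = (844, -135, -361), DG = (322, -71, -121).
DF × DG = (-9296, -14118, -16454).
DE · (DF × DG) = -220116.
Since -220116 ≠ 0, the four points are not coplanar.

No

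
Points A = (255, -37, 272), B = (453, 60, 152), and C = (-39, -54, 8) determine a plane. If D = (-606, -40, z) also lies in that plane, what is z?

-664

A normal to the plane is n = AB × AC = (-27648, 87552, 25152).
D lies in the plane iff n · AD = 0.
This gives (25152)z + (16700928) = 0, so z = -664.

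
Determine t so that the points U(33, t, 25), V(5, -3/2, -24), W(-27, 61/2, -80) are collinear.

Direction VW = (-32, 32, -56). From the x-coordinate of U, the parameter along the line is τ = (33 − 5)/(-32) = -7/8.
Then t = (-3/2) + (-7/8)·(32) = -59/2.

-59/2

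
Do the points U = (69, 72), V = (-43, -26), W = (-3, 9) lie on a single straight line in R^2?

UV = (-112, -98), UW = (-72, -63).
Twice the signed area of △UVW is (-112)(-63) − (-98)(-72) = 0.
The triangle is degenerate (zero area), so the points are collinear.

Yes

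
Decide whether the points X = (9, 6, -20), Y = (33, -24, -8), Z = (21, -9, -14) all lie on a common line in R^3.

XY = (24, -30, 12), XZ = (12, -15, 6).
Each component of XZ is 1/2 times the corresponding component of XY, so XZ = 1/2·XY and the points are collinear.

Yes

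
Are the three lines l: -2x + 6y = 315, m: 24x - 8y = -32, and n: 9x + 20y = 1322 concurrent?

No

Intersecting l and m: solving the 2×2 system gives (x, y) = (291/16, 937/16).
Substitute into n: (9)(291/16) + (20)(937/16) = 21359/16.
But n requires 1322 ≠ 21359/16, so the three lines have no common point.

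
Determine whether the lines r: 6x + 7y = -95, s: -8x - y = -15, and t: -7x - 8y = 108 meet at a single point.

Intersecting r and s: solving the 2×2 system gives (x, y) = (4, -17).
Substitute into t: (-7)(4) + (-8)(-17) = 108.
This equals 108, so (4, -17) lies on all three lines and they are concurrent.

Yes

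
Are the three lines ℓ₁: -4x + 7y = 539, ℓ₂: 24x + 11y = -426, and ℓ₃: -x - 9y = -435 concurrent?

No

The three lines meet at one point iff the augmented coefficient matrix [aᵢ bᵢ cᵢ] has rank < 3, i.e. its determinant vanishes.
Here the determinant is 43.
Nonzero, so no common point exists.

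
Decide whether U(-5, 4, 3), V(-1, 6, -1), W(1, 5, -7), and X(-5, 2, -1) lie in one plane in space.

The four points are coplanar iff the 3×3 determinant with rows UV, UW, UX is zero.
Rows: (4, 2, -4), (6, 1, -10), (0, -2, -4).
Expanding along the first row: (4)(-24) − (2)(-24) + (-4)(-12) = 0.
Zero determinant ⇒ coplanar.

Yes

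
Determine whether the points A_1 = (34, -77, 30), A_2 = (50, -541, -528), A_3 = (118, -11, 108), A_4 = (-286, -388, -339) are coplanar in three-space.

No

With A_1 as base: A_1A_2 = (16, -464, -558), A_1A_3 = (84, 66, 78), A_1A_4 = (-320, -311, -369).
A_1A_3 × A_1A_4 = (-96, 6036, -5004).
A_1A_2 · (A_1A_3 × A_1A_4) = -10008.
Since -10008 ≠ 0, the four points are not coplanar.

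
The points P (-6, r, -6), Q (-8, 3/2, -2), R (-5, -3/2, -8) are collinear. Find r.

Direction QR = (3, -3, -6). From the x-coordinate of P, the parameter along the line is τ = (-6 − (-8))/3 = 2/3.
Then r = 3/2 + 2/3·(-3) = -1/2.

-1/2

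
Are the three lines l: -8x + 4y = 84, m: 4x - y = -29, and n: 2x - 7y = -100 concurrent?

Lines aᵢx + bᵢy = cᵢ with pairwise distinct directions are concurrent exactly when det[aᵢ bᵢ cᵢ] = 0.
Here the determinant is 8.
Nonzero, so no common point exists.

No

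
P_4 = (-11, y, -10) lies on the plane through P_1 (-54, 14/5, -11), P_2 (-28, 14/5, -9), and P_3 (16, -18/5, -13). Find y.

4/5

Coplanarity requires P_1P_2 · (P_1P_3 × P_1P_4) = 0.
P_1P_2 = (26, 0, 2), P_1P_3 = (70, -32/5, -2); the triple product is linear in y with coefficient 192 and constant term -768/5.
Setting it to zero: y = 4/5.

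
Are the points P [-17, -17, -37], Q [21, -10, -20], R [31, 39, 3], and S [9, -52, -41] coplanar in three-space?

Yes

The four points are coplanar iff the 3×3 determinant with rows PQ, PR, PS is zero.
Rows: (38, 7, 17), (48, 56, 40), (26, -35, -4).
Expanding along the first row: (38)(1176) − (7)(-1232) + (17)(-3136) = 0.
Zero determinant ⇒ coplanar.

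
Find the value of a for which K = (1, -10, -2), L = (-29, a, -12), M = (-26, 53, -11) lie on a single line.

Collinearity requires KL × KM = 0; each component is linear in a.
The x-component gives (-9)a + (540) = 0, so a = 60.
The remaining components then also vanish.

60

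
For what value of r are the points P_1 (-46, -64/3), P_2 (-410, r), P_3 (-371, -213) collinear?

-236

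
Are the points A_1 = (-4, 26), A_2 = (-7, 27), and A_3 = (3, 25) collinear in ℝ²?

A_1A_2 = (-3, 1), A_1A_3 = (7, -1).
det[A_1A_2; A_1A_3] = (-3)(-1) − (1)(7) = -4.
The determinant is nonzero, so they are not collinear.

No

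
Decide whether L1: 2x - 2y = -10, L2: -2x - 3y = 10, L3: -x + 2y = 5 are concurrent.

Yes

Lines aᵢx + bᵢy = cᵢ with pairwise distinct directions are concurrent exactly when det[aᵢ bᵢ cᵢ] = 0.
Here the determinant is 0.
It vanishes, so the lines are concurrent at (-5, 0).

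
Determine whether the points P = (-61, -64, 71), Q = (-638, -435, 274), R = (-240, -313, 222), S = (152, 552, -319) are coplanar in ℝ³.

A normal to the plane through P, Q, R is n = PQ × PR = (-5474, 50790, 77264).
The plane has equation n·X = 2569098. For S: n·S = 2556816.
2556816 ≠ 2569098, so S is off the plane.

No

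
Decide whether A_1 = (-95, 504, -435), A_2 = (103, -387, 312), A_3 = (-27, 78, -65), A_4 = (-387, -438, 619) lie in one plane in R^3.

No

With A_1 as base: A_1A_2 = (198, -891, 747), A_1A_3 = (68, -426, 370), A_1A_4 = (-292, -942, 1054).
A_1A_3 × A_1A_4 = (-100464, -179712, -188448).
A_1A_2 · (A_1A_3 × A_1A_4) = -539136.
Since -539136 ≠ 0, the four points are not coplanar.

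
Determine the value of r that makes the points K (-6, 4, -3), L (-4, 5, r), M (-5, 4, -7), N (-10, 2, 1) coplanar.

-5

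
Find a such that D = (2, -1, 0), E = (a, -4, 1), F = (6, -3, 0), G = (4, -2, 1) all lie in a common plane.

8

Normal to plane DFG: n = (-2, -4, 0); plane equation n·P = 0.
Requiring n·E = 0: (-2)a + (16) = 0.
So a = 8.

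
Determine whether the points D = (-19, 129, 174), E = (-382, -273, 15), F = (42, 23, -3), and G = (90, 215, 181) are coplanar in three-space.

The four points are coplanar iff the 3×3 determinant with rows DE, DF, DG is zero.
Rows: (-363, -402, -159), (61, -106, -177), (109, 86, 7).
Expanding along the first row: (-363)(14480) − (-402)(19720) + (-159)(16800) = 0.
Zero determinant ⇒ coplanar.

Yes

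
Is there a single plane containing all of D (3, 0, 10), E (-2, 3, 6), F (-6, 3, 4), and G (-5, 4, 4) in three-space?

Yes

The four points are coplanar iff the 3×3 determinant with rows DE, DF, DG is zero.
Rows: (-5, 3, -4), (-9, 3, -6), (-8, 4, -6).
Expanding along the first row: (-5)(6) − (3)(6) + (-4)(-12) = 0.
Zero determinant ⇒ coplanar.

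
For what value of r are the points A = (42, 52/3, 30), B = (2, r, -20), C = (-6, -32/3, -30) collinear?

-6

Direction AC = (-48, -28, -60). From the x-coordinate of B, the parameter along the line is τ = (2 − 42)/(-48) = 5/6.
Then r = 52/3 + 5/6·(-28) = -6.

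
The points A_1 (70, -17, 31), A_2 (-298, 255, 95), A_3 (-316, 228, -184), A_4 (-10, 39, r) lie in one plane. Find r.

23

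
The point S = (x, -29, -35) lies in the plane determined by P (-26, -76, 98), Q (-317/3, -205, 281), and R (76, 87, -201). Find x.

Coplanarity requires PQ · (PR × PS) = 0.
PQ = (-239/3, -129, 183), PR = (102, 163, -299); the triple product is linear in x with coefficient 8742 and constant term -37882.
Setting it to zero: x = 13/3.

13/3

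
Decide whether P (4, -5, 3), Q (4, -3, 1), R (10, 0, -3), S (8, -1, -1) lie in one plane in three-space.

The four points are coplanar iff the 3×3 determinant with rows PQ, PR, PS is zero.
Rows: (0, 2, -2), (6, 5, -6), (4, 4, -4).
Expanding along the first row: (0)(4) − (2)(0) + (-2)(4) = -8.
Nonzero ⇒ not coplanar.

No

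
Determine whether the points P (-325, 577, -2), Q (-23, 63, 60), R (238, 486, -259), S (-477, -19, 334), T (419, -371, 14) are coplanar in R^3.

Yes

The plane through P, Q, R has normal n = PQ × PR = (137740, 112520, 261900) and equation n·X = 19634740.
Checking the remaining points: n·S = 19634740, n·T = 19634740.
All equal 19634740, so all 5 points lie in one plane.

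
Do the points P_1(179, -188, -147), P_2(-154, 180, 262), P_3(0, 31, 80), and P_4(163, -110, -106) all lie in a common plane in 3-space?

No

The four points are coplanar iff the 3×3 determinant with rows P_1P_2, P_1P_3, P_1P_4 is zero.
Rows: (-333, 368, 409), (-179, 219, 227), (-16, 78, 41).
Expanding along the first row: (-333)(-8727) − (368)(-3707) + (409)(-10458) = -7055.
Nonzero ⇒ not coplanar.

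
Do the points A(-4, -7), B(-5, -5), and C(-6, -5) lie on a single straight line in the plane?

AB = (-1, 2), AC = (-2, 2).
If collinear, AC would be a scalar multiple of AB. But (-1)·(2) ≠ (2)·(-2) (difference 2), so they are not parallel; the points are not collinear.

No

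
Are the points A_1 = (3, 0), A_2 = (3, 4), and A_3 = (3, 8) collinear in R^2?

A_1A_2 = (0, 4), A_1A_3 = (0, 8).
Checking proportionality: A_1A_3 = 2·A_1A_2, so the vectors are parallel and the points are collinear.

Yes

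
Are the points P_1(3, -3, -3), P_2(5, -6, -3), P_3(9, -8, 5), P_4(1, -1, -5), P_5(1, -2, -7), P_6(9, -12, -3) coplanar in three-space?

Yes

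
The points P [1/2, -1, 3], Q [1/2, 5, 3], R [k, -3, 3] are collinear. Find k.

Collinearity requires PQ × PR = 0; each component is linear in k.
The z-component gives (-6)k + (3) = 0, so k = 1/2.
The remaining components then also vanish.

1/2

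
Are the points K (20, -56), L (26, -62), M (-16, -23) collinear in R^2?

No

KL = (6, -6), KM = (-36, 33).
det[KL; KM] = (6)(33) − (-6)(-36) = -18.
The determinant is nonzero, so they are not collinear.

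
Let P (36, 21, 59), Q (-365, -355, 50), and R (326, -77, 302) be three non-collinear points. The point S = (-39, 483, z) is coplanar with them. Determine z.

Coplanarity requires PQ · (PR × PS) = 0.
PQ = (-401, -376, -9), PR = (290, -98, 243); the triple product is linear in z with coefficient 148338 and constant term 41979654.
Setting it to zero: z = -283.

-283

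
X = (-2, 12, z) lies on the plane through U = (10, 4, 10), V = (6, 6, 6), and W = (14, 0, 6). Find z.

Coplanarity requires UV · (UW × UX) = 0.
UV = (-4, 2, -4), UW = (4, -4, -4); the triple product is linear in z with coefficient 8 and constant term -48.
Setting it to zero: z = 6.

6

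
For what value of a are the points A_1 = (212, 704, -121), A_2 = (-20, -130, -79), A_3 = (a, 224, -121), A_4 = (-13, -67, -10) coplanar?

82

Normal to plane A_1A_2A_4: n = (-60192, 16302, -8778); plane equation n·P = -221958.
Requiring n·A_3 = -221958: (-60192)a + (4713786) = -221958.
So a = 82.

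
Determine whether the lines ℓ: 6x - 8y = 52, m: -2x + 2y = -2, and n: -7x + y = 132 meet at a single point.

Lines aᵢx + bᵢy = cᵢ with pairwise distinct directions are concurrent exactly when det[aᵢ bᵢ cᵢ] = 0.
Here the determinant is -4.
Nonzero, so no common point exists.

No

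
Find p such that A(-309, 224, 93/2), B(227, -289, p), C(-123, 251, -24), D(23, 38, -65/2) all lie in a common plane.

-77/2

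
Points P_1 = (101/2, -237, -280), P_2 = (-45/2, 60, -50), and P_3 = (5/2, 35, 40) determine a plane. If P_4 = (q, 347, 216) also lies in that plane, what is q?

-171/2

Coplanarity requires P_1P_2 · (P_1P_3 × P_1P_4) = 0.
P_1P_2 = (-73, 297, 230), P_1P_3 = (-48, 272, 320); the triple product is linear in q with coefficient 32480 and constant term 2777040.
Setting it to zero: q = -171/2.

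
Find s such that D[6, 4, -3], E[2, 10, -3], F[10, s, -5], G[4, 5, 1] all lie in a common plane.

The points are coplanar iff DE · (DF × DG) = 0.
Expanding, this is linear in s: (-16)s + (-16) = 0.
So s = -1.

-1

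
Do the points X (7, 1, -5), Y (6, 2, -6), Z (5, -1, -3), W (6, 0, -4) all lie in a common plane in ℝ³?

Yes

A normal to the plane through X, Y, Z is n = XY × XZ = (0, 4, 4).
The plane has equation n·P = -16. For W: n·W = -16.
Equal, so W lies in the plane and all four are coplanar.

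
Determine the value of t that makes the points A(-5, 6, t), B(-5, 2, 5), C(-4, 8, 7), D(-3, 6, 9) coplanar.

5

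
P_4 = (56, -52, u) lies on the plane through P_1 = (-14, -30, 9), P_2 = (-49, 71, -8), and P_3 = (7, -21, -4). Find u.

-17

A normal to the plane is n = P_1P_2 × P_1P_3 = (-1160, -812, -2436).
P_4 lies in the plane iff n · P_1P_4 = 0.
This gives (-2436)u + (-41412) = 0, so u = -17.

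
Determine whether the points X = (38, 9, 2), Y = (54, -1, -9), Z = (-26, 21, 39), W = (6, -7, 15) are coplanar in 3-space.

A normal to the plane through X, Y, Z is n = XY × XZ = (-238, 112, -448).
The plane has equation n·P = -8932. For W: n·W = -8932.
Equal, so W lies in the plane and all four are coplanar.

Yes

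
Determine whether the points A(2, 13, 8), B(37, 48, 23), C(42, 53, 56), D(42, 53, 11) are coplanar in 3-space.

Yes

A normal to the plane through A, B, C is n = AB × AC = (1080, -1080, 0).
The plane has equation n·P = -11880. For D: n·D = -11880.
Equal, so D lies in the plane and all four are coplanar.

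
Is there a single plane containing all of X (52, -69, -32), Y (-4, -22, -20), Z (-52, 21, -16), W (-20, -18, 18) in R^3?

No

A normal to the plane through X, Y, Z is n = XY × XZ = (-328, -352, -152).
The plane has equation n·P = 12096. For W: n·W = 10160.
10160 ≠ 12096, so W is off the plane.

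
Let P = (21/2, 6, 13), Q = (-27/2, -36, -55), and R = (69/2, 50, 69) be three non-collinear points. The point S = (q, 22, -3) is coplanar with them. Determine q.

A normal to the plane is n = PQ × PR = (640, -288, -48).
S lies in the plane iff n · PS = 0.
This gives (640)q + (-10560) = 0, so q = 33/2.

33/2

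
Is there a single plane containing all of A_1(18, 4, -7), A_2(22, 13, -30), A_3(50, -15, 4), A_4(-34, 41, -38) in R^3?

Yes

The four points are coplanar iff the 3×3 determinant with rows A_1A_2, A_1A_3, A_1A_4 is zero.
Rows: (4, 9, -23), (32, -19, 11), (-52, 37, -31).
Expanding along the first row: (4)(182) − (9)(-420) + (-23)(196) = 0.
Zero determinant ⇒ coplanar.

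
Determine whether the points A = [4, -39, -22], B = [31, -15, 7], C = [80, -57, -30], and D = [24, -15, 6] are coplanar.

Yes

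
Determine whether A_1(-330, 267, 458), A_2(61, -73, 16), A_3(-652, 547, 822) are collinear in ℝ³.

A_1A_2 = (391, -340, -442), A_1A_3 = (-322, 280, 364).
Each component of A_1A_3 is -14/17 times the corresponding component of A_1A_2, so A_1A_3 = -14/17·A_1A_2 and the points are collinear.

Yes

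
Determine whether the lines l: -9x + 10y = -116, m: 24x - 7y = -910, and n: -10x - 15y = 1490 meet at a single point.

The three lines meet at one point iff the augmented coefficient matrix [aᵢ bᵢ cᵢ] has rank < 3, i.e. its determinant vanishes.
Here the determinant is 0.
It vanishes, so the lines are concurrent at (-56, -62).

Yes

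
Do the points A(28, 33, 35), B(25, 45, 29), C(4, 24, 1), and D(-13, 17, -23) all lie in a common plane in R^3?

Yes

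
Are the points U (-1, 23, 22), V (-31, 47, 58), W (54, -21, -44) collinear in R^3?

Yes

UV = (-30, 24, 36), UW = (55, -44, -66).
UV × UW = (0, 0, 0).
The cross product vanishes, so the three points are collinear.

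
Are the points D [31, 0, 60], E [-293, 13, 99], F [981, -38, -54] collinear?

No

DE = (-324, 13, 39), DF = (950, -38, -114).
Comparing components 3 and 1: (39)(950) − (-324)(-114) = 114 ≠ 0, so DE and DF are not parallel and the points are not collinear.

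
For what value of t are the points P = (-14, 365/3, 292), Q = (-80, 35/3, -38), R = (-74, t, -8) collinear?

Direction PQ = (-66, -110, -330). From the x-coordinate of R, the parameter along the line is τ = (-74 − (-14))/(-66) = 10/11.
Then t = 365/3 + 10/11·(-110) = 65/3.

65/3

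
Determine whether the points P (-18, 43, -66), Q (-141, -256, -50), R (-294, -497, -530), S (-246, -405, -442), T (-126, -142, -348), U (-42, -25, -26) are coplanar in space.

The plane through P, Q, R has normal n = PQ × PR = (147376, -61488, -16104) and equation n·X = -4233888.
Checking the remaining points: n·S = -4233888, n·T = -4233888, n·U = -4233888.
All equal -4233888, so all 6 points lie in one plane.

Yes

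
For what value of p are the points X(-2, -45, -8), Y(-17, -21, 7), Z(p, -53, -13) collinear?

Collinearity requires XY × XZ = 0; each component is linear in p.
The y-component gives (15)p + (-45) = 0, so p = 3.
The remaining components then also vanish.

3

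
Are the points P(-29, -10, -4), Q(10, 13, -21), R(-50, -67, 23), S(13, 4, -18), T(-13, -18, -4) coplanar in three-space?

Yes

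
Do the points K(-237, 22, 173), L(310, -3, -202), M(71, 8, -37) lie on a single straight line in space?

KL = (547, -25, -375), KM = (308, -14, -210).
KL × KM = (0, -630, 42).
The cross product is nonzero, so the points do not lie on one line.

No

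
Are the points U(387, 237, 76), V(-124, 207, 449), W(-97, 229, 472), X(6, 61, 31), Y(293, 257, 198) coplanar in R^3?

No

The plane through U, V, W has normal n = UV × UW = (-8896, 21824, -10432) and equation n·P = 936704.
Checking the remaining points: n·X = 954496, n·Y = 936704.
Since n·X = 954496 ≠ 936704, X is off the plane and the points are not all coplanar.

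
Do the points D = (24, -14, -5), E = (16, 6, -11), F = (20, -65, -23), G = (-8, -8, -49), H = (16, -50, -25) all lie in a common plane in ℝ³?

The plane through D, E, F has normal n = DE × DF = (-666, -120, 488) and equation n·P = -16744.
Checking the remaining points: n·G = -17624, n·H = -16856.
Since n·G = -17624 ≠ -16744, G is off the plane and the points are not all coplanar.

No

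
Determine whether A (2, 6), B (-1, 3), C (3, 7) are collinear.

AB = (-3, -3), AC = (1, 1).
Checking proportionality: AC = -1/3·AB, so the vectors are parallel and the points are collinear.

Yes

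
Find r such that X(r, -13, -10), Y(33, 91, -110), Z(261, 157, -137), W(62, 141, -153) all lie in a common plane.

Coplanarity ⇔ det[XY; XZ; XW] = 0.
Expanding, this is linear in r: (1488)r + (-59520) = 0.
So r = 40.

40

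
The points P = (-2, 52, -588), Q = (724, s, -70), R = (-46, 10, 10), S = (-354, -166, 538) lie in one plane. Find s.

410

Normal to plane PRS: n = (83072, -160952, -5192); plane equation n·X = -5482752.
Requiring n·Q = -5482752: (-160952)s + (60507568) = -5482752.
So s = 410.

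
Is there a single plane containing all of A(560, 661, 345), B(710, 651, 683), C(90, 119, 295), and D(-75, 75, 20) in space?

A normal to the plane through A, B, C is n = AB × AC = (183696, -151360, -86000).
The plane has equation n·P = -26849200. For D: n·D = -26849200.
Equal, so D lies in the plane and all four are coplanar.

Yes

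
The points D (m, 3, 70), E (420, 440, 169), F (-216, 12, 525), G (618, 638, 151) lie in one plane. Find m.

Coplanarity ⇔ det[DE; DF; DG] = 0.
Expanding, this is linear in m: (62784)m + (-4646016) = 0.
So m = 74.

74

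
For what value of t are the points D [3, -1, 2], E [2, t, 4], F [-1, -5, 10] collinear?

-2

Collinearity requires DE × DF = 0; each component is linear in t.
The x-component gives (8)t + (16) = 0, so t = -2.
The remaining components then also vanish.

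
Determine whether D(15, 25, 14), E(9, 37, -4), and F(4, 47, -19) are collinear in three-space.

Yes

DE = (-6, 12, -18), DF = (-11, 22, -33).
DE × DF = (0, 0, 0).
The cross product vanishes, so the three points are collinear.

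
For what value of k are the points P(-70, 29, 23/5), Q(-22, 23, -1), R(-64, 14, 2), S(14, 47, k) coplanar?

-7/5

Coplanarity ⇔ det[PQ; PR; PS] = 0.
Expanding, this is linear in k: (-684)k + (-4788/5) = 0.
So k = -7/5.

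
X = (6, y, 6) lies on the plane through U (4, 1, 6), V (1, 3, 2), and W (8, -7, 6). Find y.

-3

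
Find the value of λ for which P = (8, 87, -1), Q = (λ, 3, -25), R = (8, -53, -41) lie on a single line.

8

Collinearity requires PQ × PR = 0; each component is linear in λ.
The y-component gives (40)λ + (-320) = 0, so λ = 8.
The remaining components then also vanish.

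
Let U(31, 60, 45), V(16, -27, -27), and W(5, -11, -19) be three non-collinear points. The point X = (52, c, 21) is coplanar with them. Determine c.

18

Coplanarity requires UV · (UW × UX) = 0.
UV = (-15, -87, -72), UW = (-26, -71, -64); the triple product is linear in c with coefficient 912 and constant term -16416.
Setting it to zero: c = 18.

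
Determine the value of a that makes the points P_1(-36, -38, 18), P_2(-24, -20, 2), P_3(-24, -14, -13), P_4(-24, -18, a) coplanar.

-3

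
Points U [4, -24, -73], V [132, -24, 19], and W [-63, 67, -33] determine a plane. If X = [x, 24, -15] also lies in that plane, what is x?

The plane through U, V, W has equation −8372x − 11284y + 11648z = -612976.
Substituting X: (-8372)x + (-445536) = -612976, so x = 20.

20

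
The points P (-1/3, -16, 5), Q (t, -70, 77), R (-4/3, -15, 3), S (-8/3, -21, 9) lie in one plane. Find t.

29/3

The points are coplanar iff PQ · (PR × PS) = 0.
Expanding, this is linear in t: (-6)t + (58) = 0.
So t = 29/3.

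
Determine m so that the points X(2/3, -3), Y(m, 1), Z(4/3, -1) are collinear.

2

Collinearity: (Y − X) must be parallel to (Z − X) = (2/3, 2).
Cross-multiplying the components: (m − 2/3)·(2) = (4)·(2/3).
Solving gives m = 2.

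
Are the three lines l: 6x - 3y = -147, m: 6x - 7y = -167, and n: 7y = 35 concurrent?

Intersecting l and m: solving the 2×2 system gives (x, y) = (-22, 5).
Substitute into n: (0)(-22) + (7)(5) = 35.
This equals 35, so (-22, 5) lies on all three lines and they are concurrent.

Yes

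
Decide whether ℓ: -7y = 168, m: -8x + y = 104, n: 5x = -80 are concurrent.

Lines aᵢx + bᵢy = cᵢ with pairwise distinct directions are concurrent exactly when det[aᵢ bᵢ cᵢ] = 0.
Here the determinant is 0.
It vanishes, so the lines are concurrent at (-16, -24).

Yes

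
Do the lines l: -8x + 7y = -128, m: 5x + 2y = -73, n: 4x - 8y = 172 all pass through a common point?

Intersecting l and m: solving the 2×2 system gives (x, y) = (-5, -24).
Substitute into n: (4)(-5) + (-8)(-24) = 172.
This equals 172, so (-5, -24) lies on all three lines and they are concurrent.

Yes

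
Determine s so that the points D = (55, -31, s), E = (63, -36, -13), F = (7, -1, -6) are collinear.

-12

Collinearity requires DE × DF = 0; each component is linear in s.
The x-component gives (35)s + (420) = 0, so s = -12.
The remaining components then also vanish.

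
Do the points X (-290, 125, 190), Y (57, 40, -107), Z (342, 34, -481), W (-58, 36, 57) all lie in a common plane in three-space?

With X as base: XY = (347, -85, -297), XZ = (632, -91, -671), XW = (232, -89, -133).
XZ × XW = (-47616, -71616, -35136).
XY · (XZ × XW) = 0.
The scalar triple product vanishes, so the four points are coplanar.

Yes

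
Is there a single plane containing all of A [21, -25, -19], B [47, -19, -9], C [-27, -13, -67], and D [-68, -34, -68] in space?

Yes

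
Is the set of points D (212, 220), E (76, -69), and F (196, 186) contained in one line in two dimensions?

Yes

DE = (-136, -289), DF = (-16, -34).
det[DE; DF] = (-136)(-34) − (-289)(-16) = 0.
The determinant is zero, so the points are collinear.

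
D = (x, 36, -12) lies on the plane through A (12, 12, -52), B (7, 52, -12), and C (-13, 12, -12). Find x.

-1

The plane through A, B, C has equation 1600x − 800y + 1000z = -42400.
Substituting D: (1600)x + (-40800) = -42400, so x = -1.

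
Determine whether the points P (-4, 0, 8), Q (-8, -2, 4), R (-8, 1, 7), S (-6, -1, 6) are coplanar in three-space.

Yes

With P as base: PQ = (-4, -2, -4), PR = (-4, 1, -1), PS = (-2, -1, -2).
PR × PS = (-3, -6, 6).
PQ · (PR × PS) = 0.
The scalar triple product vanishes, so the four points are coplanar.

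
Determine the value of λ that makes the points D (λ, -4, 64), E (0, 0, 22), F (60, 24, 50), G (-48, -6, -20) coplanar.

Coplanarity ⇔ det[DE; DF; DG] = 0.
Expanding, this is linear in λ: (840)λ + (-28560) = 0.
So λ = 34.

34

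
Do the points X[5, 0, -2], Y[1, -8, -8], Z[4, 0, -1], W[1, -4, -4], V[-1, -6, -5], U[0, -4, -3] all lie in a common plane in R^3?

The plane through X, Y, Z has normal n = XY × XZ = (-8, 10, -8) and equation n·P = -24.
Checking the remaining points: n·W = -16, n·V = -12, n·U = -16.
Since n·W = -16 ≠ -24, W is off the plane and the points are not all coplanar.

No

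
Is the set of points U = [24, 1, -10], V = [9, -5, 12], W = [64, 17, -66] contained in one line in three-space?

UV = (-15, -6, 22), UW = (40, 16, -56).
UV × UW = (-16, 40, 0).
The cross product is nonzero, so the points do not lie on one line.

No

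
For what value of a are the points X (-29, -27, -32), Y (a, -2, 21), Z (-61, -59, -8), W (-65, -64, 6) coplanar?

Coplanarity ⇔ det[XY; XZ; XW] = 0.
Expanding, this is linear in a: (-328)a + (984) = 0.
So a = 3.

3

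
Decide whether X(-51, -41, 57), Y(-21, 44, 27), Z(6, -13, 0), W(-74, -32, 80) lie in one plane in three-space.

Yes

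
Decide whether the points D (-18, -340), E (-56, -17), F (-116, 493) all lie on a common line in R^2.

DE = (-38, 323), DF = (-98, 833).
det[DE; DF] = (-38)(833) − (323)(-98) = 0.
The determinant is zero, so the points are collinear.

Yes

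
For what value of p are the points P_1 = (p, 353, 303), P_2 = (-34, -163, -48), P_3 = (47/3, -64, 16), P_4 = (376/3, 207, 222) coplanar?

210

The points are coplanar iff P_1P_2 · (P_1P_3 × P_1P_4) = 0.
Expanding, this is linear in p: (-3050)p + (640500) = 0.
So p = 210.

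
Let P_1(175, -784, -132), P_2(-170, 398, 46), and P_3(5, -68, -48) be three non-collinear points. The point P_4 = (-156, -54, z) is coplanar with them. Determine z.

50

The plane through P_1, P_2, P_3 has equation −28160x − 1280y − 46080z = 2158080.
Substituting P_4: (-46080)z + (4462080) = 2158080, so z = 50.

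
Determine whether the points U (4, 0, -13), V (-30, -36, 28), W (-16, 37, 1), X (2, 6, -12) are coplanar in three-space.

With U as base: UV = (-34, -36, 41), UW = (-20, 37, 14), UX = (-2, 6, 1).
UW × UX = (-47, -8, -46).
UV · (UW × UX) = 0.
The scalar triple product vanishes, so the four points are coplanar.

Yes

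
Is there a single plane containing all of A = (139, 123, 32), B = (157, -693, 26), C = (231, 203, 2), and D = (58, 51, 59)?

No

With A as base: AB = (18, -816, -6), AC = (92, 80, -30), AD = (-81, -72, 27).
AC × AD = (0, -54, -144).
AB · (AC × AD) = 44928.
Since 44928 ≠ 0, the four points are not coplanar.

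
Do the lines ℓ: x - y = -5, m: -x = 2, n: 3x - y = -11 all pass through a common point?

No

Lines aᵢx + bᵢy = cᵢ with pairwise distinct directions are concurrent exactly when det[aᵢ bᵢ cᵢ] = 0.
Here the determinant is 2.
Nonzero, so no common point exists.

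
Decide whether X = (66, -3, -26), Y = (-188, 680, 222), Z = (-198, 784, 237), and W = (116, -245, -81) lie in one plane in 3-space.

With X as base: XY = (-254, 683, 248), XZ = (-264, 787, 263), XW = (50, -242, -55).
XZ × XW = (20361, -1370, 24538).
XY · (XZ × XW) = -21980.
Since -21980 ≠ 0, the four points are not coplanar.

No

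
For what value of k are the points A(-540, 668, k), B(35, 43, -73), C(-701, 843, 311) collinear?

227

Direction BC = (-736, 800, 384). From the x-coordinate of A, the parameter along the line is τ = (-540 − 35)/(-736) = 25/32.
Then k = (-73) + 25/32·(384) = 227.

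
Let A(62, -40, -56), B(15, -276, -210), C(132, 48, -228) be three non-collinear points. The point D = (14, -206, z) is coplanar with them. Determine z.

-99

Coplanarity requires AB · (AC × AD) = 0.
AB = (-47, -236, -154), AC = (70, 88, -172); the triple product is linear in z with coefficient 12384 and constant term 1226016.
Setting it to zero: z = -99.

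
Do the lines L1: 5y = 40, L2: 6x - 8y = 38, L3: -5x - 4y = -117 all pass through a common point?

Yes

The three lines meet at one point iff the augmented coefficient matrix [aᵢ bᵢ cᵢ] has rank < 3, i.e. its determinant vanishes.
Here the determinant is 0.
It vanishes, so the lines are concurrent at (17, 8).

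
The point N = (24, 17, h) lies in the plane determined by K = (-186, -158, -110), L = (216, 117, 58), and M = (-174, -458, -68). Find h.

-26

Coplanarity requires KL · (KM × KN) = 0.
KL = (402, 275, 168), KM = (12, -300, 42); the triple product is linear in h with coefficient -123900 and constant term -3221400.
Setting it to zero: h = -26.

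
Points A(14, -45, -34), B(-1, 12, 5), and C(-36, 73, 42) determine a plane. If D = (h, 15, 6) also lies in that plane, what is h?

Coplanarity requires AB · (AC × AD) = 0.
AB = (-15, 57, 39), AC = (-50, 118, 76); the triple product is linear in h with coefficient -270 and constant term -1620.
Setting it to zero: h = -6.

-6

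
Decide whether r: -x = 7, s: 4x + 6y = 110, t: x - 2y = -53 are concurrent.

Yes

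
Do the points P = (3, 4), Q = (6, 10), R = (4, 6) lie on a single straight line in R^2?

PQ = (3, 6), PR = (1, 2).
Twice the signed area of △PQR is (3)(2) − (6)(1) = 0.
The triangle is degenerate (zero area), so the points are collinear.

Yes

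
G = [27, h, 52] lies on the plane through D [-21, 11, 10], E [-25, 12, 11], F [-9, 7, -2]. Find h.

The plane through D, E, F has equation −8x − 36y + 4z = -188.
Substituting G: (-36)h + (-8) = -188, so h = 5.

5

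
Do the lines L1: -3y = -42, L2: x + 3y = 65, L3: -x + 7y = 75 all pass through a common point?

Yes

Intersecting L1 and L2: solving the 2×2 system gives (x, y) = (23, 14).
Substitute into L3: (-1)(23) + (7)(14) = 75.
This equals 75, so (23, 14) lies on all three lines and they are concurrent.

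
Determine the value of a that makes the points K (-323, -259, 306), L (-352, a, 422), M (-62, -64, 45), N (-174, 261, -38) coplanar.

-463

The points are coplanar iff KL · (KM × KN) = 0.
Expanding, this is linear in a: (50895)a + (23564385) = 0.
So a = -463.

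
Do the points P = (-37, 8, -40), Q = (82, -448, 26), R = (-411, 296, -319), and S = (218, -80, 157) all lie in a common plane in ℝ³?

Yes

A normal to the plane through P, Q, R is n = PQ × PR = (108216, 8517, -136272).
The plane has equation n·X = 1515024. For S: n·S = 1515024.
Equal, so S lies in the plane and all four are coplanar.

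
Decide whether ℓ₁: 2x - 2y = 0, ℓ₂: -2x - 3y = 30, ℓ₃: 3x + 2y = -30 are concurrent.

Yes

Intersecting ℓ₁ and ℓ₂: solving the 2×2 system gives (x, y) = (-6, -6).
Substitute into ℓ₃: (3)(-6) + (2)(-6) = -30.
This equals -30, so (-6, -6) lies on all three lines and they are concurrent.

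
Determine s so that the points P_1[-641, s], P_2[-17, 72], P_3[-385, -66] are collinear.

-162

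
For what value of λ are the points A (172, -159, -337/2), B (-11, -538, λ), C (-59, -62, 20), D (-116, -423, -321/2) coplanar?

Coplanarity ⇔ det[AB; AC; AD] = 0.
Expanding, this is linear in λ: (88920)λ + (25608960) = 0.
So λ = -288.

-288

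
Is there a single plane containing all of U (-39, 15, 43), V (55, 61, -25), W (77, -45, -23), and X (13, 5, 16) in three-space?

With U as base: UV = (94, 46, -68), UW = (116, -60, -66), UX = (52, -10, -27).
UW × UX = (960, -300, 1960).
UV · (UW × UX) = -56840.
Since -56840 ≠ 0, the four points are not coplanar.

No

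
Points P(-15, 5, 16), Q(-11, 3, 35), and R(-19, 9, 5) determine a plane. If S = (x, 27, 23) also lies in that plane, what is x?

-27

The plane through P, Q, R has equation −54x − 32y + 8z = 778.
Substituting S: (-54)x + (-680) = 778, so x = -27.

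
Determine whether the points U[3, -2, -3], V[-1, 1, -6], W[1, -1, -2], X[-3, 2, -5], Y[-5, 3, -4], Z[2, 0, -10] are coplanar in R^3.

Yes

The plane through U, V, W has normal n = UV × UW = (6, 10, 2) and equation n·P = -8.
Checking the remaining points: n·X = -8, n·Y = -8, n·Z = -8.
All equal -8, so all 6 points lie in one plane.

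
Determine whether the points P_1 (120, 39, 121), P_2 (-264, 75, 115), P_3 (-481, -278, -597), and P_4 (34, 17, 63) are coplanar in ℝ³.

No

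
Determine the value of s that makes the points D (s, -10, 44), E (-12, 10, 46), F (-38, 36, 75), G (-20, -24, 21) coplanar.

-58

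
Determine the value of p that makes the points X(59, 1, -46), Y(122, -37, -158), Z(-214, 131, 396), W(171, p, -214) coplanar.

Coplanarity ⇔ det[XY; XZ; XW] = 0.
Expanding, this is linear in p: (2730)p + (113750) = 0.
So p = -125/3.

-125/3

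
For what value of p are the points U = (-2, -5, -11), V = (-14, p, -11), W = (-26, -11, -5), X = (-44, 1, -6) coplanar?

1

The points are coplanar iff UV · (UW × UX) = 0.
Expanding, this is linear in p: (-132)p + (132) = 0.
So p = 1.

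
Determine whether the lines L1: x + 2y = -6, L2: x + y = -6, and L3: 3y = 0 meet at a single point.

Intersecting L1 and L2: solving the 2×2 system gives (x, y) = (-6, 0).
Substitute into L3: (0)(-6) + (3)(0) = 0.
This equals 0, so (-6, 0) lies on all three lines and they are concurrent.

Yes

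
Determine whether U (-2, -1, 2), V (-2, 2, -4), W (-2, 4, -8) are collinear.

UV = (0, 3, -6), UW = (0, 5, -10).
UV × UW = (0, 0, 0).
The cross product vanishes, so the three points are collinear.

Yes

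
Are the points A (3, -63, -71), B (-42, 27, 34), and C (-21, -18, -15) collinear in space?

AB = (-45, 90, 105), AC = (-24, 45, 56).
AB × AC = (315, 0, 135).
The cross product is nonzero, so the points do not lie on one line.

No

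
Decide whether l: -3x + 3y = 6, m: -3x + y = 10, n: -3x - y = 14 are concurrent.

Intersecting l and m: solving the 2×2 system gives (x, y) = (-4, -2).
Substitute into n: (-3)(-4) + (-1)(-2) = 14.
This equals 14, so (-4, -2) lies on all three lines and they are concurrent.

Yes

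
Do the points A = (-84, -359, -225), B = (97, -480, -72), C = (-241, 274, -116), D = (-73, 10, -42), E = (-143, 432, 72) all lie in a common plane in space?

No

The plane through A, B, C has normal n = AB × AC = (-110038, -43750, 95576) and equation n·P = 3444842.
Checking the remaining points: n·D = 3581082, n·E = 3716906.
Since n·D = 3581082 ≠ 3444842, D is off the plane and the points are not all coplanar.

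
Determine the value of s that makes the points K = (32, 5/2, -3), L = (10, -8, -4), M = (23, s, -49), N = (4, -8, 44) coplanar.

The points are coplanar iff KL · (KM × KN) = 0.
Expanding, this is linear in s: (-1062)s + (-4779) = 0.
So s = -9/2.

-9/2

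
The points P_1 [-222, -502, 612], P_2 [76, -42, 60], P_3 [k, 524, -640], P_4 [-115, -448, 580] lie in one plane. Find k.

Normal to plane P_1P_2P_4: n = (15088, -49528, -33128); plane equation n·P = 1239184.
Requiring n·P_3 = 1239184: (15088)k + (-4750752) = 1239184.
So k = 397.

397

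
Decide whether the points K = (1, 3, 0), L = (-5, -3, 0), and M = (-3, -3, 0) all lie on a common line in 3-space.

No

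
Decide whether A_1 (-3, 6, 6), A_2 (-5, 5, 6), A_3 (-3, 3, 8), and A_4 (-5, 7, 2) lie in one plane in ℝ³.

No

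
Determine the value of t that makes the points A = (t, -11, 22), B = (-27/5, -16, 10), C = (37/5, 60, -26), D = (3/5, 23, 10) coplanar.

-5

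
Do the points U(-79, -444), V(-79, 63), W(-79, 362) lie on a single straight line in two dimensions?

UV = (0, 507), UW = (0, 806).
Twice the signed area of △UVW is (0)(806) − (507)(0) = 0.
The triangle is degenerate (zero area), so the points are collinear.

Yes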